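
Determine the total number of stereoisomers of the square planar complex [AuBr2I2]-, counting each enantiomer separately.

2

Systematic placement gives 2 geometric isomers: Br cis; Br trans.
Each arrangement has an internal mirror plane or centre of symmetry, so none is chiral.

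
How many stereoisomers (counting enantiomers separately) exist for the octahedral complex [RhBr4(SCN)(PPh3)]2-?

An octahedron has six vertices in three trans pairs; every non-trans pair is cis.
There are 2 geometric isomers: SCN and PPh3 mutually trans; SCN and PPh3 mutually cis.
Each arrangement has an internal mirror plane or centre of symmetry, so none is chiral.

2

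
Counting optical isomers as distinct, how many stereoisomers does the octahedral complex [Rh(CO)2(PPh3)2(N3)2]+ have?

The six octahedral sites form three mutually perpendicular trans pairs.
Working through the distinct placements yields 5 geometric isomers: CO trans, PPh3 trans, N3 trans; CO trans, PPh3 cis, N3 cis; CO cis, PPh3 trans, N3 cis; CO cis, PPh3 cis, N3 cis (chiral); CO cis, PPh3 cis, N3 trans.
One of these lacks any improper symmetry element and so occurs as an enantiomeric pair, giving 5 + 1 = 6 stereoisomers in total.

6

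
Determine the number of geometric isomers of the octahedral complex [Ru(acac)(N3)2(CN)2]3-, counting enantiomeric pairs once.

3

In an octahedral complex each vertex has one trans partner and four cis neighbours.
Each acac is bidentate and must span two cis positions.
The distinct arrangements are (3 in all): N3 cis, CN trans; N3 cis, CN cis (chiral); N3 trans, CN cis.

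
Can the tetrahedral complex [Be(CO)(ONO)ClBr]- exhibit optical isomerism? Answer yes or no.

In a tetrahedral complex all four positions are equivalent and every pair of ligands is adjacent — there is no cis/trans distinction.
Only one geometric arrangement is possible; it has no improper symmetry element, so it exists as a pair of enantiomers (2 stereoisomers).

yes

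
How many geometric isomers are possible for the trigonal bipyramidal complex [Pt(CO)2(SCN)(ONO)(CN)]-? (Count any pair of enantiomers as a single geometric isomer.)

Systematic enumeration (placing each ligand type in turn and discarding arrangements equivalent by rotation or reflection) gives 7 geometric isomers.

7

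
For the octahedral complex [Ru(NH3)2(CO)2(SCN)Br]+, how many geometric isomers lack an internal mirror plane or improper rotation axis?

2

In an octahedral complex each vertex has one trans partner and four cis neighbours.
The distinct arrangements are (6 in all): NH3 cis, CO cis (3 arrangements, 2 chiral); NH3 trans, CO cis; NH3 cis, CO trans; NH3 trans, CO trans.
Of these, 2 lack any improper symmetry element and so occur as enantiomeric pairs, giving 6 + 2 = 8 stereoisomers in total.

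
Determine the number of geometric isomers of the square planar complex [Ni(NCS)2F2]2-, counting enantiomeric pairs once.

2

In a square planar complex each vertex has one trans partner and two cis neighbours.
Working through the distinct placements yields 2 geometric isomers: NCS cis; NCS trans.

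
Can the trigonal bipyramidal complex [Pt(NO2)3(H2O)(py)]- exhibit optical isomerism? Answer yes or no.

In a trigonal bipyramid the two axial positions differ from the three equatorial ones.
Working through the distinct placements yields 4 geometric isomers: H2O axial, py equatorial; H2O axial, py axial; H2O equatorial, py equatorial; H2O equatorial, py axial.
Each arrangement has an internal mirror plane or centre of symmetry, so none is chiral.

no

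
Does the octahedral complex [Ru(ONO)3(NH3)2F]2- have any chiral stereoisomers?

An octahedron has six vertices in three trans pairs; every non-trans pair is cis.
Systematic placement gives 3 geometric isomers: ONO mer, NH3 cis; ONO mer, NH3 trans; ONO fac, NH3 cis.
Each arrangement has an internal mirror plane or centre of symmetry, so none is chiral.

no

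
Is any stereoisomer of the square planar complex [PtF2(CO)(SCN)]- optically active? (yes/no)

no

A square has two trans pairs of vertices; adjacent vertices are cis.
The distinct arrangements are (2 in all): F cis; F trans.
Each arrangement has an internal mirror plane or centre of symmetry, so none is chiral.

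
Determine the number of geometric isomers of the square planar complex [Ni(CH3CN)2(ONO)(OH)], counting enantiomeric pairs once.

Working through the distinct placements yields 2 geometric isomers: CH3CN cis; CH3CN trans.

2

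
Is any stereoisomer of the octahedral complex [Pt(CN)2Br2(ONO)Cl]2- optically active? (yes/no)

There are 6 geometric isomers: CN trans, Br trans; CN cis, Br trans; CN cis, Br cis (3 arrangements, 2 chiral); CN trans, Br cis.
Of these, 2 lack any improper symmetry element and so occur as enantiomeric pairs, giving 6 + 2 = 8 stereoisomers in total.

yes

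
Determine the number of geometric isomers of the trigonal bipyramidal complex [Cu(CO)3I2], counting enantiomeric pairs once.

A trigonal bipyramid has two axial and three equatorial sites, which are chemically inequivalent.
Working through the distinct placements yields 3 geometric isomers: I both equatorial; I one axial, one equatorial; I both axial.

3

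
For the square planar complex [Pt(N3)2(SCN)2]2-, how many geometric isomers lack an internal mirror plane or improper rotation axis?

0

A square has two trans pairs of vertices; adjacent vertices are cis.
The distinct arrangements are (2 in all): N3 cis; N3 trans.
Each arrangement has an internal mirror plane or centre of symmetry, so none is chiral.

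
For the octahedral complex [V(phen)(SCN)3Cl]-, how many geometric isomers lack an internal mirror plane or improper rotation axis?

0

In an octahedral complex each vertex has one trans partner and four cis neighbours.
Each phen is bidentate and must span two cis positions.
The distinct arrangements are (2 in all): SCN fac; SCN mer.
Each arrangement has an internal mirror plane or centre of symmetry, so none is chiral.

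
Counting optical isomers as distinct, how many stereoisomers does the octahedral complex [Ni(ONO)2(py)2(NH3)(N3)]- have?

8

Working through the distinct placements yields 6 geometric isomers: ONO trans, py trans; ONO cis, py cis (3 arrangements, 2 chiral); ONO cis, py trans; ONO trans, py cis.
Of these, 2 lack any improper symmetry element and so occur as enantiomeric pairs, giving 6 + 2 = 8 stereoisomers in total.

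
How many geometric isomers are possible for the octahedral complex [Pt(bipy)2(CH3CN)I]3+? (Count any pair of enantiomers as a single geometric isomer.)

Each bipy is bidentate and must span two cis positions.
Working through the distinct placements yields 2 geometric isomers: CH3CN and I mutually trans; CH3CN and I mutually cis (chiral).

2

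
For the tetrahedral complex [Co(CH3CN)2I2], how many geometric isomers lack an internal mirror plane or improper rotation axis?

0

All four vertices of a tetrahedron are equivalent and mutually adjacent, so cis/trans isomerism cannot arise.
Only one geometric arrangement is possible.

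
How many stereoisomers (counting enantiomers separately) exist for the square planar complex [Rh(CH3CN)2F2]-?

2

In a square planar complex each vertex has one trans partner and two cis neighbours.
Working through the distinct placements yields 2 geometric isomers: CH3CN cis; CH3CN trans.
Each arrangement has an internal mirror plane or centre of symmetry, so none is chiral.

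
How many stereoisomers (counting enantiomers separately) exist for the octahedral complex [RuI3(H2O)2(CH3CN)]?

3

In an octahedral complex each vertex has one trans partner and four cis neighbours.
Systematic placement gives 3 geometric isomers: I mer, H2O cis; I mer, H2O trans; I fac, H2O cis.
Each arrangement has an internal mirror plane or centre of symmetry, so none is chiral.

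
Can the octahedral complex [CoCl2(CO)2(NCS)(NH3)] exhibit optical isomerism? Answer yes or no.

yes

An octahedron has six vertices in three trans pairs; every non-trans pair is cis.
Systematic placement gives 6 geometric isomers: Cl trans, CO trans; Cl cis, CO trans; Cl cis, CO cis (3 arrangements, 2 chiral); Cl trans, CO cis.
Of these, 2 lack any improper symmetry element and so occur as enantiomeric pairs, giving 6 + 2 = 8 stereoisomers in total.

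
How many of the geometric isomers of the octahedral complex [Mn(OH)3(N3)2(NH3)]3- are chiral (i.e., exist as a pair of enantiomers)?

An octahedron has six vertices in three trans pairs; every non-trans pair is cis.
There are 3 geometric isomers: OH mer, N3 trans; OH mer, N3 cis; OH fac, N3 cis.
Each arrangement has an internal mirror plane or centre of symmetry, so none is chiral.

0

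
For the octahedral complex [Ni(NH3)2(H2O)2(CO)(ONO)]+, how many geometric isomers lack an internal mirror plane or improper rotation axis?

An octahedron has six vertices in three trans pairs; every non-trans pair is cis.
The distinct arrangements are (6 in all): NH3 cis, H2O cis (3 arrangements, 2 chiral); NH3 trans, H2O cis; NH3 cis, H2O trans; NH3 trans, H2O trans.
Of these, 2 lack any improper symmetry element and so occur as enantiomeric pairs, giving 6 + 2 = 8 stereoisomers in total.

2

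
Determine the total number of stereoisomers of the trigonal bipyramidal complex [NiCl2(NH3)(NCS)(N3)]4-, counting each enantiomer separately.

10

Exhaustive case analysis gives 7 geometric isomers.
Of these, 3 lack any improper symmetry element and so occur as enantiomeric pairs, giving 7 + 3 = 10 stereoisomers in total.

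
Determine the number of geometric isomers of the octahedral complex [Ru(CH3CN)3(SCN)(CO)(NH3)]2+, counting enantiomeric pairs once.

The six octahedral sites form three mutually perpendicular trans pairs.
Working through the distinct placements yields 4 geometric isomers: CH3CN mer (3 arrangements); CH3CN fac (chiral).

4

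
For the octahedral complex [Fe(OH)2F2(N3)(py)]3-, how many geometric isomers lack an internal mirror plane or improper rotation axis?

2

An octahedron has six vertices in three trans pairs; every non-trans pair is cis.
Working through the distinct placements yields 6 geometric isomers: OH cis, F trans; OH trans, F trans; OH cis, F cis (3 arrangements, 2 chiral); OH trans, F cis.
Of these, 2 lack any improper symmetry element and so occur as enantiomeric pairs, giving 6 + 2 = 8 stereoisomers in total.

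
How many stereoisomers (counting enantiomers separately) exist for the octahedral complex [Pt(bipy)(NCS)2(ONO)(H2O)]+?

The six octahedral sites form three mutually perpendicular trans pairs.
Each bipy is bidentate and must span two cis positions.
The distinct arrangements are (4 in all): NCS cis (3 arrangements, 2 chiral); NCS trans.
Of these, 2 lack any improper symmetry element and so occur as enantiomeric pairs, giving 4 + 2 = 6 stereoisomers in total.

6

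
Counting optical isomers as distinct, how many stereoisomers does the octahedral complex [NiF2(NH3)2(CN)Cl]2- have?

In an octahedral complex each vertex has one trans partner and four cis neighbours.
There are 6 geometric isomers: F trans, NH3 trans; F cis, NH3 cis (3 arrangements, 2 chiral); F cis, NH3 trans; F trans, NH3 cis.
Of these, 2 lack any improper symmetry element and so occur as enantiomeric pairs, giving 6 + 2 = 8 stereoisomers in total.

8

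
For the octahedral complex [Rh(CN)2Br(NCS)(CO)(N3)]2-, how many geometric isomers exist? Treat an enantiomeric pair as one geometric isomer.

9

The six octahedral sites form three mutually perpendicular trans pairs.
Exhaustive case analysis gives 9 geometric isomers.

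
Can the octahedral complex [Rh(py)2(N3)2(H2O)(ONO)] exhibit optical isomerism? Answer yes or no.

yes

In an octahedral complex each vertex has one trans partner and four cis neighbours.
The distinct arrangements are (6 in all): py trans, N3 cis; py cis, N3 cis (3 arrangements, 2 chiral); py trans, N3 trans; py cis, N3 trans.
Of these, 2 lack any improper symmetry element and so occur as enantiomeric pairs, giving 6 + 2 = 8 stereoisomers in total.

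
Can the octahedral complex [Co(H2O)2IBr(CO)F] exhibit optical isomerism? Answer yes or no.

yes

An octahedron has six vertices in three trans pairs; every non-trans pair is cis.
Exhaustive case analysis gives 9 geometric isomers.
Of these, 6 lack any improper symmetry element and so occur as enantiomeric pairs, giving 9 + 6 = 15 stereoisomers in total.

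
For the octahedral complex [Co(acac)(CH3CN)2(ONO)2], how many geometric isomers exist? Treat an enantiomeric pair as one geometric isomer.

Each acac is bidentate and must span two cis positions.
Systematic placement gives 3 geometric isomers: CH3CN trans, ONO cis; CH3CN cis, ONO cis (chiral); CH3CN cis, ONO trans.

3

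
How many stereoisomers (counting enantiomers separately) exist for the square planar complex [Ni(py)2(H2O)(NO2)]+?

2

In a square planar complex each vertex has one trans partner and two cis neighbours.
Systematic placement gives 2 geometric isomers: py cis; py trans.
Each arrangement has an internal mirror plane or centre of symmetry, so none is chiral.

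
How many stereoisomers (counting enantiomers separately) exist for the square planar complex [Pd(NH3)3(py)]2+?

Only one geometric arrangement is possible.

1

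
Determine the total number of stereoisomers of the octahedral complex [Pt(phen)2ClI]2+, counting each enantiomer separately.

3

In an octahedral complex each vertex has one trans partner and four cis neighbours.
Each phen is bidentate and must span two cis positions.
Working through the distinct placements yields 2 geometric isomers: Cl and I mutually trans; Cl and I mutually cis (chiral).
One of these lacks any improper symmetry element and so occurs as an enantiomeric pair, giving 2 + 1 = 3 stereoisomers in total.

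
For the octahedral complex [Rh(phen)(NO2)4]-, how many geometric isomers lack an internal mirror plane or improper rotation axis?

0

The six octahedral sites form three mutually perpendicular trans pairs.
Each phen is bidentate and must span two cis positions.
Only one geometric arrangement is possible.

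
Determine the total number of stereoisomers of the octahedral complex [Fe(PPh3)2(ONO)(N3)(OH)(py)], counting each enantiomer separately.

An octahedron has six vertices in three trans pairs; every non-trans pair is cis.
Systematic enumeration (placing each ligand type in turn and discarding arrangements equivalent by rotation or reflection) gives 9 geometric isomers.
Of these, 6 lack any improper symmetry element and so occur as enantiomeric pairs, giving 9 + 6 = 15 stereoisomers in total.

15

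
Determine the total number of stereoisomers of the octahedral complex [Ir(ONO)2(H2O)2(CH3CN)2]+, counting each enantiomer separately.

The distinct arrangements are (5 in all): ONO trans, H2O trans, CH3CN trans; ONO cis, H2O cis, CH3CN trans; ONO trans, H2O cis, CH3CN cis; ONO cis, H2O cis, CH3CN cis (chiral); ONO cis, H2O trans, CH3CN cis.
One of these lacks any improper symmetry element and so occurs as an enantiomeric pair, giving 5 + 1 = 6 stereoisomers in total.

6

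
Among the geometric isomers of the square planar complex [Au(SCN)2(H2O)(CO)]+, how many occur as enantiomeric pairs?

A square has two trans pairs of vertices; adjacent vertices are cis.
The distinct arrangements are (2 in all): SCN cis; SCN trans.
Each arrangement has an internal mirror plane or centre of symmetry, so none is chiral.

0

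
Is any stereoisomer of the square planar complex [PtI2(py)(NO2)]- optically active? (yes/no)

no

A square has two trans pairs of vertices; adjacent vertices are cis.
Working through the distinct placements yields 2 geometric isomers: I cis; I trans.
Each arrangement has an internal mirror plane or centre of symmetry, so none is chiral.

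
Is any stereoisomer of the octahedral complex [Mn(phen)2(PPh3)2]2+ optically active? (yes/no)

yes

Each phen is bidentate and must span two cis positions.
The distinct arrangements are (2 in all): PPh3 trans; PPh3 cis (chiral).
One of these lacks any improper symmetry element and so occurs as an enantiomeric pair, giving 2 + 1 = 3 stereoisomers in total.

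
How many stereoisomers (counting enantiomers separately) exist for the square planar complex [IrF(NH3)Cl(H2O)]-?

A square has two trans pairs of vertices; adjacent vertices are cis.
The distinct arrangements are (3 in all): (Cl/H2O trans, F/NH3 trans); (Cl/NH3 trans, F/H2O trans); (Cl/F trans, H2O/NH3 trans).
Each arrangement has an internal mirror plane or centre of symmetry, so none is chiral.

3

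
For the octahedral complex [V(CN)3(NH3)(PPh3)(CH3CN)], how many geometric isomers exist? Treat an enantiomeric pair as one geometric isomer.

4

An octahedron has six vertices in three trans pairs; every non-trans pair is cis.
There are 4 geometric isomers: CN mer (3 arrangements); CN fac (chiral).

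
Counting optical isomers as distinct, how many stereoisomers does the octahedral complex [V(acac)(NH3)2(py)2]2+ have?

An octahedron has six vertices in three trans pairs; every non-trans pair is cis.
Each acac is bidentate and must span two cis positions.
There are 3 geometric isomers: NH3 trans, py cis; NH3 cis, py trans; NH3 cis, py cis (chiral).
One of these lacks any improper symmetry element and so occurs as an enantiomeric pair, giving 3 + 1 = 4 stereoisomers in total.

4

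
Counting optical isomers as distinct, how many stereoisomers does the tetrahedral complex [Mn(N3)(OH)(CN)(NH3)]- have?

In a tetrahedral complex all four positions are equivalent and every pair of ligands is adjacent — there is no cis/trans distinction.
Only one geometric arrangement is possible; it has no improper symmetry element, so it exists as a pair of enantiomers (2 stereoisomers).

2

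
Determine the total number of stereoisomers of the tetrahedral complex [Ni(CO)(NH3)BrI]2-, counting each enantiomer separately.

Only one geometric arrangement is possible; it has no improper symmetry element, so it exists as a pair of enantiomers (2 stereoisomers).

2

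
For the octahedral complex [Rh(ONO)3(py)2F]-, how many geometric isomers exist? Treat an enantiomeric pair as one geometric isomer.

An octahedron has six vertices in three trans pairs; every non-trans pair is cis.
Systematic placement gives 3 geometric isomers: ONO mer, py trans; ONO fac, py cis; ONO mer, py cis.

3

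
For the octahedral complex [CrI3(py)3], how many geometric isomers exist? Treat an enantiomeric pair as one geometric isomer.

In an octahedral complex each vertex has one trans partner and four cis neighbours.
The distinct arrangements are (2 in all): I mer; I fac.

2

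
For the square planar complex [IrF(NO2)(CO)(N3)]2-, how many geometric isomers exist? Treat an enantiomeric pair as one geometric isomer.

Systematic placement gives 3 geometric isomers: (CO/N3 trans, F/NO2 trans); (CO/NO2 trans, F/N3 trans); (CO/F trans, N3/NO2 trans).

3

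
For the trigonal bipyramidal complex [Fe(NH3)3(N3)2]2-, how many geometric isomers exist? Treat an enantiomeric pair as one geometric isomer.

A trigonal bipyramid has two axial and three equatorial sites, which are chemically inequivalent.
Working through the distinct placements yields 3 geometric isomers: N3 both axial; N3 one axial, one equatorial; N3 both equatorial.

3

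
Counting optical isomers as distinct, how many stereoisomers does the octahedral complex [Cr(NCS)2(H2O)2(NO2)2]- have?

6

In an octahedral complex each vertex has one trans partner and four cis neighbours.
Working through the distinct placements yields 5 geometric isomers: NCS trans, H2O trans, NO2 trans; NCS cis, H2O trans, NO2 cis; NCS cis, H2O cis, NO2 trans; NCS cis, H2O cis, NO2 cis (chiral); NCS trans, H2O cis, NO2 cis.
One of these lacks any improper symmetry element and so occurs as an enantiomeric pair, giving 5 + 1 = 6 stereoisomers in total.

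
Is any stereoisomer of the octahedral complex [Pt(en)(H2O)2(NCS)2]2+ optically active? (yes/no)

yes

An octahedron has six vertices in three trans pairs; every non-trans pair is cis.
Each en is bidentate and must span two cis positions.
Systematic placement gives 3 geometric isomers: H2O trans, NCS cis; H2O cis, NCS cis (chiral); H2O cis, NCS trans.
One of these lacks any improper symmetry element and so occurs as an enantiomeric pair, giving 3 + 1 = 4 stereoisomers in total.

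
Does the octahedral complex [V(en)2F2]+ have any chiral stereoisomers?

yes

An octahedron has six vertices in three trans pairs; every non-trans pair is cis.
Each en is bidentate and must span two cis positions.
There are 2 geometric isomers: F trans; F cis (chiral).
One of these lacks any improper symmetry element and so occurs as an enantiomeric pair, giving 2 + 1 = 3 stereoisomers in total.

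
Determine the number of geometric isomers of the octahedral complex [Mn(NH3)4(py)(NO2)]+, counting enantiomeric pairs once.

The distinct arrangements are (2 in all): py and NO2 mutually trans; py and NO2 mutually cis.

2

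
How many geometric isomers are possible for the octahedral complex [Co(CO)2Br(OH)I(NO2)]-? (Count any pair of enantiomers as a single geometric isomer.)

The six octahedral sites form three mutually perpendicular trans pairs.
Systematic enumeration (placing each ligand type in turn and discarding arrangements equivalent by rotation or reflection) gives 9 geometric isomers.

9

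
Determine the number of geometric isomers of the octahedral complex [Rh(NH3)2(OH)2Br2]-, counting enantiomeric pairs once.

5

The six octahedral sites form three mutually perpendicular trans pairs.
There are 5 geometric isomers: NH3 trans, OH trans, Br trans; NH3 cis, OH cis, Br trans; NH3 cis, OH trans, Br cis; NH3 cis, OH cis, Br cis (chiral); NH3 trans, OH cis, Br cis.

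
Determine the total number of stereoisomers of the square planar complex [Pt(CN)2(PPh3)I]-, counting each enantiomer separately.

2

In a square planar complex each vertex has one trans partner and two cis neighbours.
Working through the distinct placements yields 2 geometric isomers: CN cis; CN trans.
Each arrangement has an internal mirror plane or centre of symmetry, so none is chiral.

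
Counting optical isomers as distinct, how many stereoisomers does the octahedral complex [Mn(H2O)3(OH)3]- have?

2

In an octahedral complex each vertex has one trans partner and four cis neighbours.
Systematic placement gives 2 geometric isomers: H2O mer; H2O fac.
Each arrangement has an internal mirror plane or centre of symmetry, so none is chiral.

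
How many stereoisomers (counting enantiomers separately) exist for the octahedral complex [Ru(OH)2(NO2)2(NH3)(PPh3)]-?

8

The six octahedral sites form three mutually perpendicular trans pairs.
Systematic placement gives 6 geometric isomers: OH cis, NO2 cis (3 arrangements, 2 chiral); OH trans, NO2 cis; OH cis, NO2 trans; OH trans, NO2 trans.
Of these, 2 lack any improper symmetry element and so occur as enantiomeric pairs, giving 6 + 2 = 8 stereoisomers in total.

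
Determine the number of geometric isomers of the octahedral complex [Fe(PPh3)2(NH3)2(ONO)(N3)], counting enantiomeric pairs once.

The six octahedral sites form three mutually perpendicular trans pairs.
Systematic placement gives 6 geometric isomers: PPh3 trans, NH3 cis; PPh3 cis, NH3 cis (3 arrangements, 2 chiral); PPh3 trans, NH3 trans; PPh3 cis, NH3 trans.

6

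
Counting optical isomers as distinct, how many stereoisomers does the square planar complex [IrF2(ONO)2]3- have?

2

Working through the distinct placements yields 2 geometric isomers: F cis; F trans.
Each arrangement has an internal mirror plane or centre of symmetry, so none is chiral.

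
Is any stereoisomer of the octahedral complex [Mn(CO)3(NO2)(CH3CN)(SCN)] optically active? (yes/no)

The six octahedral sites form three mutually perpendicular trans pairs.
Working through the distinct placements yields 4 geometric isomers: CO mer (3 arrangements); CO fac (chiral).
One of these lacks any improper symmetry element and so occurs as an enantiomeric pair, giving 4 + 1 = 5 stereoisomers in total.

yes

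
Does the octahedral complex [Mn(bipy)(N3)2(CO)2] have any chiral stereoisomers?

In an octahedral complex each vertex has one trans partner and four cis neighbours.
Each bipy is bidentate and must span two cis positions.
There are 3 geometric isomers: N3 cis, CO trans; N3 cis, CO cis (chiral); N3 trans, CO cis.
One of these lacks any improper symmetry element and so occurs as an enantiomeric pair, giving 3 + 1 = 4 stereoisomers in total.

yes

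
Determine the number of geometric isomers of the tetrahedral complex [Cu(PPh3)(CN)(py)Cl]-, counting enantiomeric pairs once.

1

Only one geometric arrangement is possible; it has no improper symmetry element, so it exists as a pair of enantiomers (2 stereoisomers).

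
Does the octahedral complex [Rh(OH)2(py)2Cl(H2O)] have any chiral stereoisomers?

yes

The six octahedral sites form three mutually perpendicular trans pairs.
There are 6 geometric isomers: OH trans, py trans; OH cis, py cis (3 arrangements, 2 chiral); OH cis, py trans; OH trans, py cis.
Of these, 2 lack any improper symmetry element and so occur as enantiomeric pairs, giving 6 + 2 = 8 stereoisomers in total.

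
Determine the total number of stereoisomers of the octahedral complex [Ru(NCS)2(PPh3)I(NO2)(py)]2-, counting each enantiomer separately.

15

Systematic enumeration (placing each ligand type in turn and discarding arrangements equivalent by rotation or reflection) gives 9 geometric isomers.
Of these, 6 lack any improper symmetry element and so occur as enantiomeric pairs, giving 9 + 6 = 15 stereoisomers in total.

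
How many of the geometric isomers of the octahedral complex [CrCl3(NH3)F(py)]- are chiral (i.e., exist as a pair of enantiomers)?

1

The six octahedral sites form three mutually perpendicular trans pairs.
There are 4 geometric isomers: Cl mer (3 arrangements); Cl fac (chiral).
One of these lacks any improper symmetry element and so occurs as an enantiomeric pair, giving 4 + 1 = 5 stereoisomers in total.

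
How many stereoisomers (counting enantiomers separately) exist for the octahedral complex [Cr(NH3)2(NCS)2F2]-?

In an octahedral complex each vertex has one trans partner and four cis neighbours.
Systematic placement gives 5 geometric isomers: NH3 trans, NCS trans, F trans; NH3 cis, NCS cis, F trans; NH3 trans, NCS cis, F cis; NH3 cis, NCS cis, F cis (chiral); NH3 cis, NCS trans, F cis.
One of these lacks any improper symmetry element and so occurs as an enantiomeric pair, giving 5 + 1 = 6 stereoisomers in total.

6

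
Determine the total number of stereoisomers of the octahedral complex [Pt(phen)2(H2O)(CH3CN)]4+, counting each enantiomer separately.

In an octahedral complex each vertex has one trans partner and four cis neighbours.
Each phen is bidentate and must span two cis positions.
Systematic placement gives 2 geometric isomers: H2O and CH3CN mutually trans; H2O and CH3CN mutually cis (chiral).
One of these lacks any improper symmetry element and so occurs as an enantiomeric pair, giving 2 + 1 = 3 stereoisomers in total.

3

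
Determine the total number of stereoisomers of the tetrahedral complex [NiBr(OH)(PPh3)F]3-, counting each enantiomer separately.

2

All four vertices of a tetrahedron are equivalent and mutually adjacent, so cis/trans isomerism cannot arise.
Only one geometric arrangement is possible; it has no improper symmetry element, so it exists as a pair of enantiomers (2 stereoisomers).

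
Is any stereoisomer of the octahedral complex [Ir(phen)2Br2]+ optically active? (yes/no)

In an octahedral complex each vertex has one trans partner and four cis neighbours.
Each phen is bidentate and must span two cis positions.
Systematic placement gives 2 geometric isomers: Br trans; Br cis (chiral).
One of these lacks any improper symmetry element and so occurs as an enantiomeric pair, giving 2 + 1 = 3 stereoisomers in total.

yes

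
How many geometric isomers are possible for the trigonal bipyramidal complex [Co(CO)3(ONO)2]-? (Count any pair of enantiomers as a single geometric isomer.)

Systematic placement gives 3 geometric isomers: ONO both equatorial; ONO one axial, one equatorial; ONO both axial.

3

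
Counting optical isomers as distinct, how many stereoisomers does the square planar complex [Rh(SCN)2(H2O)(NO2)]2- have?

2

A square has two trans pairs of vertices; adjacent vertices are cis.
Systematic placement gives 2 geometric isomers: SCN cis; SCN trans.
Each arrangement has an internal mirror plane or centre of symmetry, so none is chiral.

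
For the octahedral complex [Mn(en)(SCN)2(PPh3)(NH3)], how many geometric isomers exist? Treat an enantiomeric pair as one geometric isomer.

4

Each en is bidentate and must span two cis positions.
Systematic placement gives 4 geometric isomers: SCN cis (3 arrangements, 2 chiral); SCN trans.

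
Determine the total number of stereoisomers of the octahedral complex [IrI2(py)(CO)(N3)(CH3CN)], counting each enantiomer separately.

An octahedron has six vertices in three trans pairs; every non-trans pair is cis.
Systematic enumeration (placing each ligand type in turn and discarding arrangements equivalent by rotation or reflection) gives 9 geometric isomers.
Of these, 6 lack any improper symmetry element and so occur as enantiomeric pairs, giving 9 + 6 = 15 stereoisomers in total.

15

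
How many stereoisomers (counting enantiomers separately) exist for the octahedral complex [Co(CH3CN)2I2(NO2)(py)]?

An octahedron has six vertices in three trans pairs; every non-trans pair is cis.
Systematic placement gives 6 geometric isomers: CH3CN trans, I trans; CH3CN trans, I cis; CH3CN cis, I cis (3 arrangements, 2 chiral); CH3CN cis, I trans.
Of these, 2 lack any improper symmetry element and so occur as enantiomeric pairs, giving 6 + 2 = 8 stereoisomers in total.

8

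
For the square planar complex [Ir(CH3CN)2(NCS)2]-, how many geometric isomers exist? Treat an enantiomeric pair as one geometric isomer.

In a square planar complex each vertex has one trans partner and two cis neighbours.
Working through the distinct placements yields 2 geometric isomers: CH3CN cis; CH3CN trans.

2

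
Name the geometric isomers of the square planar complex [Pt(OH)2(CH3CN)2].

In a square planar complex each vertex has one trans partner and two cis neighbours.
There are 2 geometric isomers: OH cis; OH trans.

cis and trans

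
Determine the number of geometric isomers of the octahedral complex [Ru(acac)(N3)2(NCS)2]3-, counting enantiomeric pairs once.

3

Each acac is bidentate and must span two cis positions.
There are 3 geometric isomers: N3 trans, NCS cis; N3 cis, NCS cis (chiral); N3 cis, NCS trans.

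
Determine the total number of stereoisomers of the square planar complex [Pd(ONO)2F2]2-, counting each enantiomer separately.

2

A square has two trans pairs of vertices; adjacent vertices are cis.
There are 2 geometric isomers: ONO cis; ONO trans.
Each arrangement has an internal mirror plane or centre of symmetry, so none is chiral.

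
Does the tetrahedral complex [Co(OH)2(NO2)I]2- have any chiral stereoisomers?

Only one geometric arrangement is possible.

no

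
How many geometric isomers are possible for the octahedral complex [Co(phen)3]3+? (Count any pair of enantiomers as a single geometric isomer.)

An octahedron has six vertices in three trans pairs; every non-trans pair is cis.
Each phen is bidentate and must span two cis positions.
Only one geometric arrangement is possible; it has no improper symmetry element, so it exists as a pair of enantiomers (2 stereoisomers).

1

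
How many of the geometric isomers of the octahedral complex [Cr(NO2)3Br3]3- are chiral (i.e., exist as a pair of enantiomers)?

The six octahedral sites form three mutually perpendicular trans pairs.
Working through the distinct placements yields 2 geometric isomers: NO2 mer; NO2 fac.
Each arrangement has an internal mirror plane or centre of symmetry, so none is chiral.

0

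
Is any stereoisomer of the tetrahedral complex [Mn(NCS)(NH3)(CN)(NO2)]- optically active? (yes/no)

All four vertices of a tetrahedron are equivalent and mutually adjacent, so cis/trans isomerism cannot arise.
Only one geometric arrangement is possible; it has no improper symmetry element, so it exists as a pair of enantiomers (2 stereoisomers).

yes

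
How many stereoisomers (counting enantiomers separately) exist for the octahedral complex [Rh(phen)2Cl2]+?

Each phen is bidentate and must span two cis positions.
Systematic placement gives 2 geometric isomers: Cl trans; Cl cis (chiral).
One of these lacks any improper symmetry element and so occurs as an enantiomeric pair, giving 2 + 1 = 3 stereoisomers in total.

3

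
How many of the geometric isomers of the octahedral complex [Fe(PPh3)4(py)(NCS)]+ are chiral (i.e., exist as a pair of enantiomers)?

0

In an octahedral complex each vertex has one trans partner and four cis neighbours.
The distinct arrangements are (2 in all): py and NCS mutually cis; py and NCS mutually trans.
Each arrangement has an internal mirror plane or centre of symmetry, so none is chiral.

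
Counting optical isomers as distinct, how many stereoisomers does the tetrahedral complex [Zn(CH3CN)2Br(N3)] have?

1

In a tetrahedral complex all four positions are equivalent and every pair of ligands is adjacent — there is no cis/trans distinction.
Only one geometric arrangement is possible.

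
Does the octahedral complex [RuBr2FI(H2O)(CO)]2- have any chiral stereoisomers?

yes

Exhaustive case analysis gives 9 geometric isomers.
Of these, 6 lack any improper symmetry element and so occur as enantiomeric pairs, giving 9 + 6 = 15 stereoisomers in total.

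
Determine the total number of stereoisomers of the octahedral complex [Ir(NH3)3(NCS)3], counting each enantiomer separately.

2

There are 2 geometric isomers: NH3 mer; NH3 fac.
Each arrangement has an internal mirror plane or centre of symmetry, so none is chiral.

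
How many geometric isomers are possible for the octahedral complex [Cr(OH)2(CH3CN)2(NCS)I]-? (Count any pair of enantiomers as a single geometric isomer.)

An octahedron has six vertices in three trans pairs; every non-trans pair is cis.
The distinct arrangements are (6 in all): OH trans, CH3CN trans; OH cis, CH3CN trans; OH trans, CH3CN cis; OH cis, CH3CN cis (3 arrangements, 2 chiral).

6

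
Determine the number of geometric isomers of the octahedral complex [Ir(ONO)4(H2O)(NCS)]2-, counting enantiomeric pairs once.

2

The six octahedral sites form three mutually perpendicular trans pairs.
The distinct arrangements are (2 in all): H2O and NCS mutually trans; H2O and NCS mutually cis.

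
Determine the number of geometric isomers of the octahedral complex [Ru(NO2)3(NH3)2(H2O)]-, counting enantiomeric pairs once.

In an octahedral complex each vertex has one trans partner and four cis neighbours.
There are 3 geometric isomers: NO2 mer, NH3 cis; NO2 mer, NH3 trans; NO2 fac, NH3 cis.

3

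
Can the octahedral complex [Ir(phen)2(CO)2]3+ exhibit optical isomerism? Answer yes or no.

yes

The six octahedral sites form three mutually perpendicular trans pairs.
Each phen is bidentate and must span two cis positions.
Working through the distinct placements yields 2 geometric isomers: CO trans; CO cis (chiral).
One of these lacks any improper symmetry element and so occurs as an enantiomeric pair, giving 2 + 1 = 3 stereoisomers in total.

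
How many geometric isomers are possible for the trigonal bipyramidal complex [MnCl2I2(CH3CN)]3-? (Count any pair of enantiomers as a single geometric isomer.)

In a trigonal bipyramid the two axial positions differ from the three equatorial ones.
Placing the ligands in turn and identifying arrangements related by rotation or reflection leaves 5 distinct geometric isomers.

5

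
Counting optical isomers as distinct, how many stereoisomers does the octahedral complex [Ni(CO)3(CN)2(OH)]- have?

The six octahedral sites form three mutually perpendicular trans pairs.
Working through the distinct placements yields 3 geometric isomers: CO mer, CN trans; CO fac, CN cis; CO mer, CN cis.
Each arrangement has an internal mirror plane or centre of symmetry, so none is chiral.

3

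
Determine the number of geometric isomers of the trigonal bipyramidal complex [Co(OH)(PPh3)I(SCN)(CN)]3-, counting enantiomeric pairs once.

10

In a trigonal bipyramid the two axial positions differ from the three equatorial ones.
Placing the ligands in turn and identifying arrangements related by rotation or reflection leaves 10 distinct geometric isomers.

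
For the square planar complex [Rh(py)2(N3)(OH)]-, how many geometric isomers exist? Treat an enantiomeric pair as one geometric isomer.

In a square planar complex each vertex has one trans partner and two cis neighbours.
There are 2 geometric isomers: py cis; py trans.

2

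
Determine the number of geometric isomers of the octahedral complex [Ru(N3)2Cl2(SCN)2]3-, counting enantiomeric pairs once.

The six octahedral sites form three mutually perpendicular trans pairs.
Systematic placement gives 5 geometric isomers: N3 trans, Cl trans, SCN trans; N3 cis, Cl trans, SCN cis; N3 cis, Cl cis, SCN trans; N3 cis, Cl cis, SCN cis (chiral); N3 trans, Cl cis, SCN cis.

5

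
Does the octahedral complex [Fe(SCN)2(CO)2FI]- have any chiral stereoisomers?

yes

An octahedron has six vertices in three trans pairs; every non-trans pair is cis.
Working through the distinct placements yields 6 geometric isomers: SCN trans, CO trans; SCN cis, CO trans; SCN trans, CO cis; SCN cis, CO cis (3 arrangements, 2 chiral).
Of these, 2 lack any improper symmetry element and so occur as enantiomeric pairs, giving 6 + 2 = 8 stereoisomers in total.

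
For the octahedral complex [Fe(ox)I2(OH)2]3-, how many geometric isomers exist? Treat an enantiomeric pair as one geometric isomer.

3

In an octahedral complex each vertex has one trans partner and four cis neighbours.
Each ox is bidentate and must span two cis positions.
There are 3 geometric isomers: I trans, OH cis; I cis, OH cis (chiral); I cis, OH trans.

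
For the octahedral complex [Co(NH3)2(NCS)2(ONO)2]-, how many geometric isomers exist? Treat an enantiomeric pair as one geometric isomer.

There are 5 geometric isomers: NH3 trans, NCS trans, ONO trans; NH3 cis, NCS trans, ONO cis; NH3 cis, NCS cis, ONO trans; NH3 cis, NCS cis, ONO cis (chiral); NH3 trans, NCS cis, ONO cis.

5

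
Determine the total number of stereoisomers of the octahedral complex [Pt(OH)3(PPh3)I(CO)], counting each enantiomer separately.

The six octahedral sites form three mutually perpendicular trans pairs.
Systematic placement gives 4 geometric isomers: OH mer (3 arrangements); OH fac (chiral).
One of these lacks any improper symmetry element and so occurs as an enantiomeric pair, giving 4 + 1 = 5 stereoisomers in total.

5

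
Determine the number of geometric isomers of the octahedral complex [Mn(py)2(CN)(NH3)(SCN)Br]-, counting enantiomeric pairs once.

In an octahedral complex each vertex has one trans partner and four cis neighbours.
Exhaustive case analysis gives 9 geometric isomers.

9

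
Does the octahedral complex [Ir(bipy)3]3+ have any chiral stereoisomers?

The six octahedral sites form three mutually perpendicular trans pairs.
Each bipy is bidentate and must span two cis positions.
Only one geometric arrangement is possible; it has no improper symmetry element, so it exists as a pair of enantiomers (2 stereoisomers).

yes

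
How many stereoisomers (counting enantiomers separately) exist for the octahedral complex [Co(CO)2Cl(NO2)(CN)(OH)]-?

In an octahedral complex each vertex has one trans partner and four cis neighbours.
Exhaustive case analysis gives 9 geometric isomers.
Of these, 6 lack any improper symmetry element and so occur as enantiomeric pairs, giving 9 + 6 = 15 stereoisomers in total.

15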